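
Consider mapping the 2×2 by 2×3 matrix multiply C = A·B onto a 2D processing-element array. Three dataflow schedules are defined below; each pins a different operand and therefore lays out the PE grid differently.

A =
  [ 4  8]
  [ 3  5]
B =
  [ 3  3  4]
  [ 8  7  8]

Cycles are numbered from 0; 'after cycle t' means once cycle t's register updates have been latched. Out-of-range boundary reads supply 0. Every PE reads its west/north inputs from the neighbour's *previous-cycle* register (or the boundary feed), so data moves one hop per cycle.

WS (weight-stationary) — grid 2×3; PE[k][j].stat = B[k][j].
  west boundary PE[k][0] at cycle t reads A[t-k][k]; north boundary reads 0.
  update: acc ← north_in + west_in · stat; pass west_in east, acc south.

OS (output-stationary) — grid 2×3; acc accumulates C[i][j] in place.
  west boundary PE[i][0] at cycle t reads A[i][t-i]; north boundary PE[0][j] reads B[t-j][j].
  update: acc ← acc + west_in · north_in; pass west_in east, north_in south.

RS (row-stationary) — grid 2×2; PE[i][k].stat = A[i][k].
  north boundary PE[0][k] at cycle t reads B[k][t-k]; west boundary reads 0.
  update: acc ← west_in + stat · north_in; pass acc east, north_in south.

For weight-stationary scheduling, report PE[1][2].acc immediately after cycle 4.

WS on a 2×3 grid — tracing PE[1][2] and its feeders:
  [0] (0,2) acc=0 (h:0 v:0)
  [0] (1,1) acc=0 (h:0 v:0)
  [0] (1,2) acc=0 (h:0 v:0)
  [1] (0,2) acc=0 (h:0 v:0)
  [1] (1,1) acc=0 (h:0 v:0)
  [1] (1,2) acc=0 (h:0 v:0)
  [2] (0,2) acc=16 (h:4 v:16)
  [2] (1,1) acc=68 (h:8 v:68)
  [2] (1,2) acc=0 (h:0 v:0)
  [3] (0,2) acc=12 (h:3 v:12)
  [3] (1,1) acc=44 (h:5 v:44)
  [3] (1,2) acc=80 (h:8 v:80)
  [4] (0,2) acc=0 (h:0 v:0)
  [4] (1,1) acc=0 (h:0 v:0)
  [4] (1,2) acc=52 (h:5 v:52)

PE[1][2].acc = 52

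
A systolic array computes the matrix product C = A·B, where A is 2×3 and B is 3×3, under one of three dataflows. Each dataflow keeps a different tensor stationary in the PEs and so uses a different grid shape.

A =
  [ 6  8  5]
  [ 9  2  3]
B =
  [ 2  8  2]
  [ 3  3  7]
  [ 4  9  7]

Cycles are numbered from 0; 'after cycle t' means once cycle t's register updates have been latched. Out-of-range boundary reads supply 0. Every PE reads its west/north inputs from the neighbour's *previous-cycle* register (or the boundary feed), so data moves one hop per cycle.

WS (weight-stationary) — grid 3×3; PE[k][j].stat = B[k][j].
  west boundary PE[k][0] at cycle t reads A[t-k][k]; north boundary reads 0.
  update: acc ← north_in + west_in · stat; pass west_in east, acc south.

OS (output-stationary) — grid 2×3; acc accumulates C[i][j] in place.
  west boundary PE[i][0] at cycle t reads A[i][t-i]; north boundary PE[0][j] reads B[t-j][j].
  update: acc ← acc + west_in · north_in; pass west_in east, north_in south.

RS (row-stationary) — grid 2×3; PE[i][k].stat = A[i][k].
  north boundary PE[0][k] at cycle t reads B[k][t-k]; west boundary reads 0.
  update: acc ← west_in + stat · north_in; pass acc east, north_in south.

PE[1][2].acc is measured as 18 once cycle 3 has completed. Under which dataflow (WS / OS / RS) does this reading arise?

WS [3×3] PE[1][2] across cycles:
  [0] (1,2) acc=0 (h:0 v:0)
  [1] (1,2) acc=0 (h:0 v:0)
  [2] (1,2) acc=0 (h:0 v:0)
  [3] (1,2) acc=68 (h:8 v:68)
OS [2×3] PE[1][2] across cycles:
  [0] (1,2) acc=0 (h:0 v:0)
  [1] (1,2) acc=0 (h:0 v:0)
  [2] (1,2) acc=0 (h:0 v:0)
  [3] (1,2) acc=18 (h:9 v:2)
RS [2×3] PE[1][2] across cycles:
  [0] (1,2) acc=0 (h:0 v:0)
  [1] (1,2) acc=0 (h:0 v:0)
  [2] (1,2) acc=0 (h:0 v:0)
  [3] (1,2) acc=36 (h:36 v:4)

dataflow = OS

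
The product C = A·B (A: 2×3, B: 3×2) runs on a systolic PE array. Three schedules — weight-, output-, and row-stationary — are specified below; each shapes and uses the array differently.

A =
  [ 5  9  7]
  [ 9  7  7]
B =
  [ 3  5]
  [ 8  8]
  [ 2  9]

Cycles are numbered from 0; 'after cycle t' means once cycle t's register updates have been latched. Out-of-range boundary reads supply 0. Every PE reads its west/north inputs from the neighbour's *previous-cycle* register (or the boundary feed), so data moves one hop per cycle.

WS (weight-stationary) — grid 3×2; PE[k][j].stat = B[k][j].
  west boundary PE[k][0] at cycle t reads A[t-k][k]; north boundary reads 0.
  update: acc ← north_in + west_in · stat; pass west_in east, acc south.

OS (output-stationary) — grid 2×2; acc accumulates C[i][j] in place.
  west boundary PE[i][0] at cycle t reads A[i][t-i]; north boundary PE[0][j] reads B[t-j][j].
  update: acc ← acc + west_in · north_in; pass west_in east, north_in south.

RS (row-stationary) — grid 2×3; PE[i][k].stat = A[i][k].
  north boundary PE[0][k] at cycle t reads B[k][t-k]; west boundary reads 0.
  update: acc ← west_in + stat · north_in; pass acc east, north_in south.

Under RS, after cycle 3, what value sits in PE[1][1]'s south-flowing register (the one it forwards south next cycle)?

RS on a 2×3 grid — tracing PE[1][1] and its feeders:
  after 0 — PE[0][1] acc=0, pass-E 0, pass-S 0
  after 0 — PE[1][0] acc=0, pass-E 0, pass-S 0
  after 0 — PE[1][1] acc=0, pass-E 0, pass-S 0
  after 1 — PE[0][1] acc=87, pass-E 87, pass-S 8
  after 1 — PE[1][0] acc=27, pass-E 27, pass-S 3
  after 1 — PE[1][1] acc=0, pass-E 0, pass-S 0
  after 2 — PE[0][1] acc=97, pass-E 97, pass-S 8
  after 2 — PE[1][0] acc=45, pass-E 45, pass-S 5
  after 2 — PE[1][1] acc=83, pass-E 83, pass-S 8
  after 3 — PE[0][1] acc=0, pass-E 0, pass-S 0
  after 3 — PE[1][0] acc=0, pass-E 0, pass-S 0
  after 3 — PE[1][1] acc=101, pass-E 101, pass-S 8

register = 8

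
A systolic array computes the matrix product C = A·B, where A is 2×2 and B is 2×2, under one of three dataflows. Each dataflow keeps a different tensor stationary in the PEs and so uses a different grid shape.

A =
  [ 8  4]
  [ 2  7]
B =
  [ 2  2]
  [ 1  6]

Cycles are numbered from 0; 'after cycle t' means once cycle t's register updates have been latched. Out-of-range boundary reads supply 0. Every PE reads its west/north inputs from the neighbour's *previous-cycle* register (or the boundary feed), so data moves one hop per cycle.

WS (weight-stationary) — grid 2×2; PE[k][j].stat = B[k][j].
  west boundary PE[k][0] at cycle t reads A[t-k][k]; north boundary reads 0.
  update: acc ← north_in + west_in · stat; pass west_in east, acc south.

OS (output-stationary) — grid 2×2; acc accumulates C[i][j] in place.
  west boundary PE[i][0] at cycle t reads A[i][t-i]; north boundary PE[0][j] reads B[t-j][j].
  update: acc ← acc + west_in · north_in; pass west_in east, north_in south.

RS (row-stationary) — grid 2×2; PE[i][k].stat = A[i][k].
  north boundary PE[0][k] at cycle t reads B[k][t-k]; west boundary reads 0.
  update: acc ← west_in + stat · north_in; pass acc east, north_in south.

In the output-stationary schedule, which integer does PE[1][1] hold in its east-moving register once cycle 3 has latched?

OS (2×2). Following PE[1][1] plus its west/north inputs:
  cycle 0: PE[0][1] → acc 0, east 0, south 0
  cycle 0: PE[1][0] → acc 0, east 0, south 0
  cycle 0: PE[1][1] → acc 0, east 0, south 0
  cycle 1: PE[0][1] → acc 16, east 8, south 2
  cycle 1: PE[1][0] → acc 4, east 2, south 2
  cycle 1: PE[1][1] → acc 0, east 0, south 0
  cycle 2: PE[0][1] → acc 40, east 4, south 6
  cycle 2: PE[1][0] → acc 11, east 7, south 1
  cycle 2: PE[1][1] → acc 4, east 2, south 2
  cycle 3: PE[0][1] → acc 40, east 0, south 0
  cycle 3: PE[1][0] → acc 11, east 0, south 0
  cycle 3: PE[1][1] → acc 46, east 7, south 6

register = 7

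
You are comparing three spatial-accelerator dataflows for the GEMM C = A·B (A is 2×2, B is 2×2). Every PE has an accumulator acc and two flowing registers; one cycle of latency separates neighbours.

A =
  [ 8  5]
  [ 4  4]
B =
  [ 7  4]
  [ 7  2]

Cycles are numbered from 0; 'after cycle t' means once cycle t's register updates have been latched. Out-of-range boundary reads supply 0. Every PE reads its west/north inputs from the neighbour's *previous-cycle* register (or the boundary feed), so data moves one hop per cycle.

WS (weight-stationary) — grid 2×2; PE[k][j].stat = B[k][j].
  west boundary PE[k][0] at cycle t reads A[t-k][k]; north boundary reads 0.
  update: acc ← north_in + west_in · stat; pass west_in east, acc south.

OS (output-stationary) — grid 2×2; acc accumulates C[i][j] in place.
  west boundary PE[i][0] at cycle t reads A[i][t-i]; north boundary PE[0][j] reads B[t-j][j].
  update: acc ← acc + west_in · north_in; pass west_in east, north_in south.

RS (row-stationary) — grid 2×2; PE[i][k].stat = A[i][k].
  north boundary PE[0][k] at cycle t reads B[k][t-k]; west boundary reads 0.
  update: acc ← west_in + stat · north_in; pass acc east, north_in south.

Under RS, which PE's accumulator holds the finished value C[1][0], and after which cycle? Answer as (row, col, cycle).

RS — PE[1][1] is where C[1][0] collects:
  [0] (1,1) acc=0 (h:0 v:0)
  [1] (1,1) acc=0 (h:0 v:0)
  [2] (1,1) acc=56 (h:56 v:7)

(row, col, cycle) = (1, 1, 2)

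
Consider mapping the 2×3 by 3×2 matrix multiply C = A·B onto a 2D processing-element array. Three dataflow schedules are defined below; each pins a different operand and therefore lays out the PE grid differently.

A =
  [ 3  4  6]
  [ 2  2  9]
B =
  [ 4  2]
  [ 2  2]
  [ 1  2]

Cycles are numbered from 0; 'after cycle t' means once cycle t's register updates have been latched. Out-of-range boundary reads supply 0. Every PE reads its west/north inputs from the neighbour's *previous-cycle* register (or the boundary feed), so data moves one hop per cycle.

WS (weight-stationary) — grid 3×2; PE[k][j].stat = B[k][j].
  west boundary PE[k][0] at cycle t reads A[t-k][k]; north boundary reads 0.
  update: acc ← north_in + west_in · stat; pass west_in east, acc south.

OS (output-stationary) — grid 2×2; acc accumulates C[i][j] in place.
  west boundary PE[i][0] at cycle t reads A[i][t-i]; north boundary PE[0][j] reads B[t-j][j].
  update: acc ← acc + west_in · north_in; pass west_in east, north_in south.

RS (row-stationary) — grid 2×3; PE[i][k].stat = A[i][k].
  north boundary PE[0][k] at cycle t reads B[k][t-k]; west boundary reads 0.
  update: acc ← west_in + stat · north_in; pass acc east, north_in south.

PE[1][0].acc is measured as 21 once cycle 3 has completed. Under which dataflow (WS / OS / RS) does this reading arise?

— WS: 3×2; PE[1][0] trace:
  0: (1,0).acc=0  regs=<0,0>
  1: (1,0).acc=20  regs=<4,20>
  2: (1,0).acc=12  regs=<2,12>
  3: (1,0).acc=0  regs=<0,0>
— OS: 2×2; PE[1][0] trace:
  0: (1,0).acc=0  regs=<0,0>
  1: (1,0).acc=8  regs=<2,4>
  2: (1,0).acc=12  regs=<2,2>
  3: (1,0).acc=21  regs=<9,1>
— RS: 2×3; PE[1][0] trace:
  0: (1,0).acc=0  regs=<0,0>
  1: (1,0).acc=8  regs=<8,4>
  2: (1,0).acc=4  regs=<4,2>
  3: (1,0).acc=0  regs=<0,0>

dataflow = OS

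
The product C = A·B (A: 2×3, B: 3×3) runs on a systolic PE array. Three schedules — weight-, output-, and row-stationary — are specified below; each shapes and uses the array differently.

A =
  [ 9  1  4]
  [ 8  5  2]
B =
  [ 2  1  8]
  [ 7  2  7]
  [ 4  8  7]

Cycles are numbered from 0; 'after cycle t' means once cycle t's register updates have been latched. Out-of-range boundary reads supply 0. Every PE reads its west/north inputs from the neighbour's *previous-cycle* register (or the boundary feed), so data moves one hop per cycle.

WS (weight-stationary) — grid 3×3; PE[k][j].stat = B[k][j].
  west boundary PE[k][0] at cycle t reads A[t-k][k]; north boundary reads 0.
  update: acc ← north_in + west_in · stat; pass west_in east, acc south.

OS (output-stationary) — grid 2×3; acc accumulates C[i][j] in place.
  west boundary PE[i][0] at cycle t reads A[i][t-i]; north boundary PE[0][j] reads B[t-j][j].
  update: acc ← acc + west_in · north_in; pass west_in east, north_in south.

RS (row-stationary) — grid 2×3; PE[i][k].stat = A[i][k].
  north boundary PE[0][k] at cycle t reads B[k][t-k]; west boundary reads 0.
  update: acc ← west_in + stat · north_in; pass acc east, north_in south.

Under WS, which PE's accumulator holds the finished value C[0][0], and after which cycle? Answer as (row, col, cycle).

(row, col, cycle) = (2, 0, 2)

WS — PE[2][0] is where C[0][0] collects:
  @0  [2,0]  acc 0  |  →0  ↓0
  @1  [2,0]  acc 0  |  →0  ↓0
  @2  [2,0]  acc 41  |  →4  ↓41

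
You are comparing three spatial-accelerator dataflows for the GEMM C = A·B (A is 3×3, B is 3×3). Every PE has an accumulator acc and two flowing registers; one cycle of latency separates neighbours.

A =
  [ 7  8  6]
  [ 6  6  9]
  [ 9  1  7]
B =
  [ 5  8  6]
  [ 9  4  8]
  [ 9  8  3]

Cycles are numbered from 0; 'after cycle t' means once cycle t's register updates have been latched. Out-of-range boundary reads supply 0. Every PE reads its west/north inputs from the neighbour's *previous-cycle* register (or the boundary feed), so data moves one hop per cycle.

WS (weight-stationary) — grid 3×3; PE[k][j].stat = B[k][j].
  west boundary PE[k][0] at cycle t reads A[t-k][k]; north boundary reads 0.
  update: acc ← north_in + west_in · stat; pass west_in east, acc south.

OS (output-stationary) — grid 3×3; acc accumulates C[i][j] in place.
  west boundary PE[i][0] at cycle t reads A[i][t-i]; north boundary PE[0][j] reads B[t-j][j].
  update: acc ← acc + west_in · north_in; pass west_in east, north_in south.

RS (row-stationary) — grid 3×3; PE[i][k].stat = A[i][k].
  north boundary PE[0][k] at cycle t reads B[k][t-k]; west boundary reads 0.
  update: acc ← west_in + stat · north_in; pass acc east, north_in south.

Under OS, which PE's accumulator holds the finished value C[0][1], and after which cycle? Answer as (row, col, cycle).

OS: C[0][1] accumulates in PE[0][1]:
  step 0 · PE0,1: acc=0; fwd→0 fwd↓0
  step 1 · PE0,1: acc=56; fwd→7 fwd↓8
  step 2 · PE0,1: acc=88; fwd→8 fwd↓4
  step 3 · PE0,1: acc=136; fwd→6 fwd↓8

(row, col, cycle) = (0, 1, 3)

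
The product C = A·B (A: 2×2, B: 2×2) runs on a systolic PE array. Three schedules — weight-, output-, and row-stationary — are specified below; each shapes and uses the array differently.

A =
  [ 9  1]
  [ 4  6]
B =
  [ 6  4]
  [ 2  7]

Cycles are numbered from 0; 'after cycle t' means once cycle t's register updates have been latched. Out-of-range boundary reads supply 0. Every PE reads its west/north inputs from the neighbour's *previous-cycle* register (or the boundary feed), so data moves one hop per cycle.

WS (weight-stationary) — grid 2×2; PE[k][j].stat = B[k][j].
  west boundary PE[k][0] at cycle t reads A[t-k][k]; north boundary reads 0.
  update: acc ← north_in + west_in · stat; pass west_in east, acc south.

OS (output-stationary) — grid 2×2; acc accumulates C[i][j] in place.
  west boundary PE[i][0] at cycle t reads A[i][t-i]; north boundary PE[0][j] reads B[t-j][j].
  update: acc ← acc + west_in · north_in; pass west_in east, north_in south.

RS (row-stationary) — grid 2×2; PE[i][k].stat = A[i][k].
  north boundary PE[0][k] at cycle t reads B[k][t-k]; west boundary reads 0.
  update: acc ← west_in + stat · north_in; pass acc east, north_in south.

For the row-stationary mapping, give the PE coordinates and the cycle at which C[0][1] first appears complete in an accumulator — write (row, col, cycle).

Under RS, C[0][1] lands at PE[0][1]:
  step 0 · PE0,1: acc=0; fwd→0 fwd↓0
  step 1 · PE0,1: acc=56; fwd→56 fwd↓2
  step 2 · PE0,1: acc=43; fwd→43 fwd↓7

(row, col, cycle) = (0, 1, 2)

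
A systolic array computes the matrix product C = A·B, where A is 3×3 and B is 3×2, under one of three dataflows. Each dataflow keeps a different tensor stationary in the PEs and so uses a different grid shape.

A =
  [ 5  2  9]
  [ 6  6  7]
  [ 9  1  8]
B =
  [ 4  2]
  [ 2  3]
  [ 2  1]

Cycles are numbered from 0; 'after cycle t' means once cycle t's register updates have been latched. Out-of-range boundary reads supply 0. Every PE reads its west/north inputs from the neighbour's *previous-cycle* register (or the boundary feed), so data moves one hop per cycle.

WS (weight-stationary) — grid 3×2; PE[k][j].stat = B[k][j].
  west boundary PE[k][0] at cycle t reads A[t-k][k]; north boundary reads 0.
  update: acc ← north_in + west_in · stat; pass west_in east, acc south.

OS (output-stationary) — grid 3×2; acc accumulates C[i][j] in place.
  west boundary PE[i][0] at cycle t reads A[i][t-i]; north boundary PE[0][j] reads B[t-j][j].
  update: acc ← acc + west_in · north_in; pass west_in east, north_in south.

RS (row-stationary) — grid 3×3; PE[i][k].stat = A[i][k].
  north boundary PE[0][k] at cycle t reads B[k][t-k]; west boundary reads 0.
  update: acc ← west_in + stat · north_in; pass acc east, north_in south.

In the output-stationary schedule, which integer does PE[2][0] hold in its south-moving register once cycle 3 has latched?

register = 2

OS on a 3×2 grid — tracing PE[2][0] and its feeders:
  cycle 0: PE[1][0] → acc 0, east 0, south 0
  cycle 0: PE[2][0] → acc 0, east 0, south 0
  cycle 1: PE[1][0] → acc 24, east 6, south 4
  cycle 1: PE[2][0] → acc 0, east 0, south 0
  cycle 2: PE[1][0] → acc 36, east 6, south 2
  cycle 2: PE[2][0] → acc 36, east 9, south 4
  cycle 3: PE[1][0] → acc 50, east 7, south 2
  cycle 3: PE[2][0] → acc 38, east 1, south 2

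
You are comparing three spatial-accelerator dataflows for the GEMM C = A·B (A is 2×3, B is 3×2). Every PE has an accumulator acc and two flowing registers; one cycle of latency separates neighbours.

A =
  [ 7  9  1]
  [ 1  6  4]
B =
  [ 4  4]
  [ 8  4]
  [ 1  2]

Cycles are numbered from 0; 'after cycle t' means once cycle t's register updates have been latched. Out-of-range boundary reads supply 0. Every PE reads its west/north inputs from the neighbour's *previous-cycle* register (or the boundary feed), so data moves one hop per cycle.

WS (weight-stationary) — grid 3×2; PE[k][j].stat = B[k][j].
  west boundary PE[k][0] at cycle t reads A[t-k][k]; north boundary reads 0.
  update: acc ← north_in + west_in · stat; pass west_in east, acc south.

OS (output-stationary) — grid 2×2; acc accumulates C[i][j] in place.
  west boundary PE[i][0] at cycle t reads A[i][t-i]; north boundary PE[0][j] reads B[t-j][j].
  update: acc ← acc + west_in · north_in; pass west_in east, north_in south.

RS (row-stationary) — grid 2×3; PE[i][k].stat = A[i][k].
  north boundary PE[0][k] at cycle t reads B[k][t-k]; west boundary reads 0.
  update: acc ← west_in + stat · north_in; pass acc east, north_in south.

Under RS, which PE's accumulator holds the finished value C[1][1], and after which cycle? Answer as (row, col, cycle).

(row, col, cycle) = (1, 2, 4)

Under RS, C[1][1] lands at PE[1][2]:
  [0] (1,2) acc=0 (h:0 v:0)
  [1] (1,2) acc=0 (h:0 v:0)
  [2] (1,2) acc=0 (h:0 v:0)
  [3] (1,2) acc=56 (h:56 v:1)
  [4] (1,2) acc=36 (h:36 v:2)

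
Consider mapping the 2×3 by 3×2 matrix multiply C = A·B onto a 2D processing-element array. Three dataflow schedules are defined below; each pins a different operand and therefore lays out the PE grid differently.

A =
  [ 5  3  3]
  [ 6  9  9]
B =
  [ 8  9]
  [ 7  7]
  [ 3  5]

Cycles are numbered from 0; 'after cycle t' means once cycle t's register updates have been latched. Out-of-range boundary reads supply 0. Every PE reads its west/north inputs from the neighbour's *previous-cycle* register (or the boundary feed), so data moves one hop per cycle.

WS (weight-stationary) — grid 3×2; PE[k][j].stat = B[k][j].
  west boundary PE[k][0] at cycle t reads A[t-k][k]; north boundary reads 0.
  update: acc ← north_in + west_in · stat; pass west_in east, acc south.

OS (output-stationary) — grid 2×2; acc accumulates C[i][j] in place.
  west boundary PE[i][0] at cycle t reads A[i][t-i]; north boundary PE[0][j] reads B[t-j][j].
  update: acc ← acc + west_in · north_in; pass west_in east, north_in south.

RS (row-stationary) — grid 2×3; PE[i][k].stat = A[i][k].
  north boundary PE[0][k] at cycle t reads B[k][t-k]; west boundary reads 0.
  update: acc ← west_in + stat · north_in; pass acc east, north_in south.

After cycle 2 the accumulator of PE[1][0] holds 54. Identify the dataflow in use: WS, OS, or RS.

WS [3×2] PE[1][0] across cycles:
  0: (1,0).acc=0  regs=<0,0>
  1: (1,0).acc=61  regs=<3,61>
  2: (1,0).acc=111  regs=<9,111>
OS [2×2] PE[1][0] across cycles:
  0: (1,0).acc=0  regs=<0,0>
  1: (1,0).acc=48  regs=<6,8>
  2: (1,0).acc=111  regs=<9,7>
RS [2×3] PE[1][0] across cycles:
  0: (1,0).acc=0  regs=<0,0>
  1: (1,0).acc=48  regs=<48,8>
  2: (1,0).acc=54  regs=<54,9>

dataflow = RS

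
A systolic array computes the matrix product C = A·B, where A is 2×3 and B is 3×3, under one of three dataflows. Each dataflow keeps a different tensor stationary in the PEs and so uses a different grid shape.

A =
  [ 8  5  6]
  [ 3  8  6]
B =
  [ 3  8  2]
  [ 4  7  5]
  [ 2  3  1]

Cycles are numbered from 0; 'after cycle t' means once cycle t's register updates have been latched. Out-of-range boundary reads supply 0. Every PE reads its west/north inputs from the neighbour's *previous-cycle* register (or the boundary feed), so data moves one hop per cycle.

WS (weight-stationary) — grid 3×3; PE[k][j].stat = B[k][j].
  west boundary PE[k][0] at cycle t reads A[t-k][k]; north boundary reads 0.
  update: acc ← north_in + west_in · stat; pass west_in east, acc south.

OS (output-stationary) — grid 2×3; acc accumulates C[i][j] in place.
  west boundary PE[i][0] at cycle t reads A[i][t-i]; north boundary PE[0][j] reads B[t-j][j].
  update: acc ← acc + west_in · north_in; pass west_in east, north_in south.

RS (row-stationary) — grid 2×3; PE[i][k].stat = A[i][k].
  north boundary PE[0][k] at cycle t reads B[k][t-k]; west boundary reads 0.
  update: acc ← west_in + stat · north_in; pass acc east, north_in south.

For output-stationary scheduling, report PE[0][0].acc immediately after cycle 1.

OS on a 2×3 grid — tracing PE[0][0] and its feeders:
  @0  [0,0]  acc 24  |  →8  ↓3
  @1  [0,0]  acc 44  |  →5  ↓4

PE[0][0].acc = 44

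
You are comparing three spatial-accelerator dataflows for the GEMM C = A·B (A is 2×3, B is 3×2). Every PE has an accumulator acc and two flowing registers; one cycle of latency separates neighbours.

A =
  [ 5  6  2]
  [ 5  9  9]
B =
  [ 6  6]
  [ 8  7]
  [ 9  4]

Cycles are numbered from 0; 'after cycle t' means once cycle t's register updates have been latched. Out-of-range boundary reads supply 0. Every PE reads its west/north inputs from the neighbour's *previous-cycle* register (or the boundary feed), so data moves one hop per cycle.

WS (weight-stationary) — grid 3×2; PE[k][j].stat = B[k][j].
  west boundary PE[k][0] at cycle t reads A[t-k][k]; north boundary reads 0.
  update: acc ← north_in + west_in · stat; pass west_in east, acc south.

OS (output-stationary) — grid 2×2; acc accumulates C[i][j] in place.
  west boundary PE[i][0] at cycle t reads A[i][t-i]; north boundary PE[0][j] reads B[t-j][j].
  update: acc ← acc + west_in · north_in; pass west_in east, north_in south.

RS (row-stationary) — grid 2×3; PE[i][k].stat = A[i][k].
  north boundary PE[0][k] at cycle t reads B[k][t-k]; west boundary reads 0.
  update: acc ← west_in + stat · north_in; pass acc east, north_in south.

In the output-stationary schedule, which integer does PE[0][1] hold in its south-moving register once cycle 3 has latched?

OS 2×2: PE[0][1] cycle-by-cycle (with neighbour feeds):
  after 0 — PE[0][0] acc=30, pass-E 5, pass-S 6
  after 0 — PE[0][1] acc=0, pass-E 0, pass-S 0
  after 1 — PE[0][0] acc=78, pass-E 6, pass-S 8
  after 1 — PE[0][1] acc=30, pass-E 5, pass-S 6
  after 2 — PE[0][0] acc=96, pass-E 2, pass-S 9
  after 2 — PE[0][1] acc=72, pass-E 6, pass-S 7
  after 3 — PE[0][0] acc=96, pass-E 0, pass-S 0
  after 3 — PE[0][1] acc=80, pass-E 2, pass-S 4

register = 4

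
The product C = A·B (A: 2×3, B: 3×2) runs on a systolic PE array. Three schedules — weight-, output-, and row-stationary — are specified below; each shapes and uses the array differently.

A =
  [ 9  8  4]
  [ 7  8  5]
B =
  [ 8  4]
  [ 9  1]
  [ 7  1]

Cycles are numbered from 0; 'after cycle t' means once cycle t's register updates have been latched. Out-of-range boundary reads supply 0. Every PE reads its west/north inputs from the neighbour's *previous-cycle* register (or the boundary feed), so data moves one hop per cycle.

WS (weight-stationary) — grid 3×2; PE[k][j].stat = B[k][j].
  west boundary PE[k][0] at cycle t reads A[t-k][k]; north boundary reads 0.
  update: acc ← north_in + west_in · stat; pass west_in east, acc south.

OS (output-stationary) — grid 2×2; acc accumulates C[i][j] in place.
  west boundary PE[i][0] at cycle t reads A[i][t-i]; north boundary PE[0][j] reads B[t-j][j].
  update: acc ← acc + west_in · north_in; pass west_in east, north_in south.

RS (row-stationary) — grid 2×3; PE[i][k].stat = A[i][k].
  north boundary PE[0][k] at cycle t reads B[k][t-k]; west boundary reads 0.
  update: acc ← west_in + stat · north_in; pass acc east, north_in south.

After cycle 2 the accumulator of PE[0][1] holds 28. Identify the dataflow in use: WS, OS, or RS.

WS (3×2 grid), PE[0][1]:
  t=0 PE[0][1]: acc=0 h=0 v=0
  t=1 PE[0][1]: acc=36 h=9 v=36
  t=2 PE[0][1]: acc=28 h=7 v=28
OS (2×2 grid), PE[0][1]:
  t=0 PE[0][1]: acc=0 h=0 v=0
  t=1 PE[0][1]: acc=36 h=9 v=4
  t=2 PE[0][1]: acc=44 h=8 v=1
RS (2×3 grid), PE[0][1]:
  t=0 PE[0][1]: acc=0 h=0 v=0
  t=1 PE[0][1]: acc=144 h=144 v=9
  t=2 PE[0][1]: acc=44 h=44 v=1

dataflow = WS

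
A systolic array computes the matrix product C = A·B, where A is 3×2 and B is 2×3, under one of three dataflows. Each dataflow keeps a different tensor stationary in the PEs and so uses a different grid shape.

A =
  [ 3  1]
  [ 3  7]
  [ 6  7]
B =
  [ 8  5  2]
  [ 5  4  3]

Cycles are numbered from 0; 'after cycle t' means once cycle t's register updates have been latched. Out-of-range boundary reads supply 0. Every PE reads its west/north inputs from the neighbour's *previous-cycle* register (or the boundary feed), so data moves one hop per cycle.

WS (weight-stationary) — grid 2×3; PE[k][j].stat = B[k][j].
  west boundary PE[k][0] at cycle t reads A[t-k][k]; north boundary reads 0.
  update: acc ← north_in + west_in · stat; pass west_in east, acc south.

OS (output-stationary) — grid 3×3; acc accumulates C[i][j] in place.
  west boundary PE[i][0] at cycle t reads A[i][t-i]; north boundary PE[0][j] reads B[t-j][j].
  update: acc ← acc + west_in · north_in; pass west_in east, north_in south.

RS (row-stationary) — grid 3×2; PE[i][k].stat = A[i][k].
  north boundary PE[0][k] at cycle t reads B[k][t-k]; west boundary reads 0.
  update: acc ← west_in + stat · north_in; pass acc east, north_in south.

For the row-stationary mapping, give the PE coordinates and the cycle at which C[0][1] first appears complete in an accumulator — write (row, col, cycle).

RS — PE[0][1] is where C[0][1] collects:
  after 0 — PE[0][1] acc=0, pass-E 0, pass-S 0
  after 1 — PE[0][1] acc=29, pass-E 29, pass-S 5
  after 2 — PE[0][1] acc=19, pass-E 19, pass-S 4

(row, col, cycle) = (0, 1, 2)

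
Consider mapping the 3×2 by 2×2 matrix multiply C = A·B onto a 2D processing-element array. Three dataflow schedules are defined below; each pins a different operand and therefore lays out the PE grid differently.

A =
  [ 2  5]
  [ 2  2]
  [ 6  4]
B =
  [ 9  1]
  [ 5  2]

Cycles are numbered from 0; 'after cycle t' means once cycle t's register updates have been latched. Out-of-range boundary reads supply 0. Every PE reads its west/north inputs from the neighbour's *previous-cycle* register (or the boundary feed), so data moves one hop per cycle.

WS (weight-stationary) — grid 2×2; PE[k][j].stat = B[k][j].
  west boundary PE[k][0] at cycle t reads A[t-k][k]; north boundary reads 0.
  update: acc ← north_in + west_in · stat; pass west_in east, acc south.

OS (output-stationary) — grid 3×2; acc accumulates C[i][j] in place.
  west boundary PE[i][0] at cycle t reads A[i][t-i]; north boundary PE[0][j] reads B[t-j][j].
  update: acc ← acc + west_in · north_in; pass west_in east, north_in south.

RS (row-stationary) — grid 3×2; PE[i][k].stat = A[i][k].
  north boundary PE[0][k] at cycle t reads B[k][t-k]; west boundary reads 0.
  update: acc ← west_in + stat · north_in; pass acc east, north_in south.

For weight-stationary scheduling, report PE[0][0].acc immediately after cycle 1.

WS on a 2×2 grid — tracing PE[0][0] and its feeders:
  t=0 PE[0][0]: acc=18 h=2 v=18
  t=1 PE[0][0]: acc=18 h=2 v=18

PE[0][0].acc = 18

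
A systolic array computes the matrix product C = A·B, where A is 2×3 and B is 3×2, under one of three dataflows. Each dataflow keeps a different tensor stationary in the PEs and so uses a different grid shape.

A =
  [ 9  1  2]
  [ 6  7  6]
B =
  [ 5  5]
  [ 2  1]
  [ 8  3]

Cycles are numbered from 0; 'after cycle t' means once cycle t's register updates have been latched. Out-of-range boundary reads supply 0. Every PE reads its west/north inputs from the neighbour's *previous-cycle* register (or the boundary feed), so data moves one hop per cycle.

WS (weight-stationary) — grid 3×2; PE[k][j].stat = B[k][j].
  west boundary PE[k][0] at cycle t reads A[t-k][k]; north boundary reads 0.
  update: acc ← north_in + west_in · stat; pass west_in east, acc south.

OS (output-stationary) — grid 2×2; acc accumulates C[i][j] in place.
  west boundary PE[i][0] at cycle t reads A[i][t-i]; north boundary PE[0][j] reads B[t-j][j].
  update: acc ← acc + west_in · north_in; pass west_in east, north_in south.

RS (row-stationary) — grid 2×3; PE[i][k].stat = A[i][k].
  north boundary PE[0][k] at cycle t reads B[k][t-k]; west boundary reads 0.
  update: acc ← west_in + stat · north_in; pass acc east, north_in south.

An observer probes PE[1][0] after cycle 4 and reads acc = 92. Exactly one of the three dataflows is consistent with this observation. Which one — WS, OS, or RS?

Under WS (3×2), PE[1][0]:
  [0] (1,0) acc=0 (h:0 v:0)
  [1] (1,0) acc=47 (h:1 v:47)
  [2] (1,0) acc=44 (h:7 v:44)
  [3] (1,0) acc=0 (h:0 v:0)
  [4] (1,0) acc=0 (h:0 v:0)
Under OS (2×2), PE[1][0]:
  [0] (1,0) acc=0 (h:0 v:0)
  [1] (1,0) acc=30 (h:6 v:5)
  [2] (1,0) acc=44 (h:7 v:2)
  [3] (1,0) acc=92 (h:6 v:8)
  [4] (1,0) acc=92 (h:0 v:0)
Under RS (2×3), PE[1][0]:
  [0] (1,0) acc=0 (h:0 v:0)
  [1] (1,0) acc=30 (h:30 v:5)
  [2] (1,0) acc=30 (h:30 v:5)
  [3] (1,0) acc=0 (h:0 v:0)
  [4] (1,0) acc=0 (h:0 v:0)

dataflow = OS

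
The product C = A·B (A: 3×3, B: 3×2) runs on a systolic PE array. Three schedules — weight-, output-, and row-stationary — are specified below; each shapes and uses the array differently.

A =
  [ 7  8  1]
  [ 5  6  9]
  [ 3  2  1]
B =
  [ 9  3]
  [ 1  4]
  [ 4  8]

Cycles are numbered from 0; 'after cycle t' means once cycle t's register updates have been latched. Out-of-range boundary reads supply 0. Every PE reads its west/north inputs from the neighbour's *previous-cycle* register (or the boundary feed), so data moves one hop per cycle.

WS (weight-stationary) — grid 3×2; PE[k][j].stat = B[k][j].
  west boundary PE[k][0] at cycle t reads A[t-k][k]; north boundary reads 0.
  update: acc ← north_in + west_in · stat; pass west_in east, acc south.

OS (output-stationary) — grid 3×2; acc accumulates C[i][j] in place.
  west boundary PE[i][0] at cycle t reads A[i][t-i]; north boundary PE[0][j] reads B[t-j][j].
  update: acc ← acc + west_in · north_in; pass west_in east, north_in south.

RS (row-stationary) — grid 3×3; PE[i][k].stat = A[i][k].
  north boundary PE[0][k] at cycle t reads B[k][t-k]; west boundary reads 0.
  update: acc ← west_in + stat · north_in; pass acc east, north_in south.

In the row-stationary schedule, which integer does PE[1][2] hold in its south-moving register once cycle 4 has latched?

register = 8

RS 3×3: PE[1][2] cycle-by-cycle (with neighbour feeds):
  step 0 · PE0,2: acc=0; fwd→0 fwd↓0
  step 0 · PE1,1: acc=0; fwd→0 fwd↓0
  step 0 · PE1,2: acc=0; fwd→0 fwd↓0
  step 1 · PE0,2: acc=0; fwd→0 fwd↓0
  step 1 · PE1,1: acc=0; fwd→0 fwd↓0
  step 1 · PE1,2: acc=0; fwd→0 fwd↓0
  step 2 · PE0,2: acc=75; fwd→75 fwd↓4
  step 2 · PE1,1: acc=51; fwd→51 fwd↓1
  step 2 · PE1,2: acc=0; fwd→0 fwd↓0
  step 3 · PE0,2: acc=61; fwd→61 fwd↓8
  step 3 · PE1,1: acc=39; fwd→39 fwd↓4
  step 3 · PE1,2: acc=87; fwd→87 fwd↓4
  step 4 · PE0,2: acc=0; fwd→0 fwd↓0
  step 4 · PE1,1: acc=0; fwd→0 fwd↓0
  step 4 · PE1,2: acc=111; fwd→111 fwd↓8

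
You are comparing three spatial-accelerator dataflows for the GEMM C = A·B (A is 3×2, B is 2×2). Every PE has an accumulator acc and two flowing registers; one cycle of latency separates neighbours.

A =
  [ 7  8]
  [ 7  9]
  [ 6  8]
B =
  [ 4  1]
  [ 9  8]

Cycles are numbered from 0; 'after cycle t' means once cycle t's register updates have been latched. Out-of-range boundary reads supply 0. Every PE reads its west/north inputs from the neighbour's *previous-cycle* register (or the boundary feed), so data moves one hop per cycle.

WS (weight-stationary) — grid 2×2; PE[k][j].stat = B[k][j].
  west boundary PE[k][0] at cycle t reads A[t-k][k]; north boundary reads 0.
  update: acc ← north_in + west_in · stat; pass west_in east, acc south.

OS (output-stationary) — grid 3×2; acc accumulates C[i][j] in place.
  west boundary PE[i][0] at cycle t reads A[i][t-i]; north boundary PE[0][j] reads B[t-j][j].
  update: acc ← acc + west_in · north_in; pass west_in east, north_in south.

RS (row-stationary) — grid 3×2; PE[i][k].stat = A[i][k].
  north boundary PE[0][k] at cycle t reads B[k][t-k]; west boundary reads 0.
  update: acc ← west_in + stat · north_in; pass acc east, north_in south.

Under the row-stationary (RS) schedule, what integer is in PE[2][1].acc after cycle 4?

RS on a 3×2 grid — tracing PE[2][1] and its feeders:
  cycle 0: PE[1][1] → acc 0, east 0, south 0
  cycle 0: PE[2][0] → acc 0, east 0, south 0
  cycle 0: PE[2][1] → acc 0, east 0, south 0
  cycle 1: PE[1][1] → acc 0, east 0, south 0
  cycle 1: PE[2][0] → acc 0, east 0, south 0
  cycle 1: PE[2][1] → acc 0, east 0, south 0
  cycle 2: PE[1][1] → acc 109, east 109, south 9
  cycle 2: PE[2][0] → acc 24, east 24, south 4
  cycle 2: PE[2][1] → acc 0, east 0, south 0
  cycle 3: PE[1][1] → acc 79, east 79, south 8
  cycle 3: PE[2][0] → acc 6, east 6, south 1
  cycle 3: PE[2][1] → acc 96, east 96, south 9
  cycle 4: PE[1][1] → acc 0, east 0, south 0
  cycle 4: PE[2][0] → acc 0, east 0, south 0
  cycle 4: PE[2][1] → acc 70, east 70, south 8

PE[2][1].acc = 70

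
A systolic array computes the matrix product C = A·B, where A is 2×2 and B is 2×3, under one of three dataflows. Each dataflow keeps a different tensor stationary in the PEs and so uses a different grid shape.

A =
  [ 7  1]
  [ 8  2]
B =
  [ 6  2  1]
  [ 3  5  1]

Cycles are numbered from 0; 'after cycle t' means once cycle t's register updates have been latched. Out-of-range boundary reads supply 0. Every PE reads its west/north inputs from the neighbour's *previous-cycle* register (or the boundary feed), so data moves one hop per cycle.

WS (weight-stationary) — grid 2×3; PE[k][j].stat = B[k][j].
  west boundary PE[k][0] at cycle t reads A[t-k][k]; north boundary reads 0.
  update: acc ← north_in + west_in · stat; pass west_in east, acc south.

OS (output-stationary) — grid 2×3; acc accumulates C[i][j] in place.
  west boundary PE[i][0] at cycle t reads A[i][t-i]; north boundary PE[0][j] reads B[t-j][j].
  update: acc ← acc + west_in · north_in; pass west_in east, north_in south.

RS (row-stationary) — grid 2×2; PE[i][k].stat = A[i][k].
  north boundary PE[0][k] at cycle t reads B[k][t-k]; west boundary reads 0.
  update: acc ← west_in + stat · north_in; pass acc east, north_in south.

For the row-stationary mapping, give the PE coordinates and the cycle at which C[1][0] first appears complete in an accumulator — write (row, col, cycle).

(row, col, cycle) = (1, 1, 2)

RS: C[1][0] accumulates in PE[1][1]:
  t=0 PE[1][1]: acc=0 h=0 v=0
  t=1 PE[1][1]: acc=0 h=0 v=0
  t=2 PE[1][1]: acc=54 h=54 v=3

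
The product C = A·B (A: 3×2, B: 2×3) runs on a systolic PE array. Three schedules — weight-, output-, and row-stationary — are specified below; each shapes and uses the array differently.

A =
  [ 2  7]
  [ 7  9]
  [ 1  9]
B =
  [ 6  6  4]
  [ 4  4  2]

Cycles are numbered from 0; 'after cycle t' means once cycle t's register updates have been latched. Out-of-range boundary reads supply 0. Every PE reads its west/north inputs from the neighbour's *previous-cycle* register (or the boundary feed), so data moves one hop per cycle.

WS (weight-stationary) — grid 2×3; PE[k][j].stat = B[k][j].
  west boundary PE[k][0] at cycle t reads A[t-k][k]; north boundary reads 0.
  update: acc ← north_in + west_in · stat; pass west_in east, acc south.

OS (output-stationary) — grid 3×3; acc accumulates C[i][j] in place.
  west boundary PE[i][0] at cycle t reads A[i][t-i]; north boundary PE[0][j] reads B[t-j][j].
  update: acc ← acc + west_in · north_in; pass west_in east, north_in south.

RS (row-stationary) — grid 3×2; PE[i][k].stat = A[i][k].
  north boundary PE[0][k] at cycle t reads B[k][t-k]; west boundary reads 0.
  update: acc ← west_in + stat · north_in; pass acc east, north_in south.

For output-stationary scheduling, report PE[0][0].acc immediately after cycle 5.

PE[0][0].acc = 40

OS (3×3). Following PE[0][0] plus its west/north inputs:
  step 0 · PE0,0: acc=12; fwd→2 fwd↓6
  step 1 · PE0,0: acc=40; fwd→7 fwd↓4
  step 2 · PE0,0: acc=40; fwd→0 fwd↓0
  step 3 · PE0,0: acc=40; fwd→0 fwd↓0
  step 4 · PE0,0: acc=40; fwd→0 fwd↓0
  step 5 · PE0,0: acc=40; fwd→0 fwd↓0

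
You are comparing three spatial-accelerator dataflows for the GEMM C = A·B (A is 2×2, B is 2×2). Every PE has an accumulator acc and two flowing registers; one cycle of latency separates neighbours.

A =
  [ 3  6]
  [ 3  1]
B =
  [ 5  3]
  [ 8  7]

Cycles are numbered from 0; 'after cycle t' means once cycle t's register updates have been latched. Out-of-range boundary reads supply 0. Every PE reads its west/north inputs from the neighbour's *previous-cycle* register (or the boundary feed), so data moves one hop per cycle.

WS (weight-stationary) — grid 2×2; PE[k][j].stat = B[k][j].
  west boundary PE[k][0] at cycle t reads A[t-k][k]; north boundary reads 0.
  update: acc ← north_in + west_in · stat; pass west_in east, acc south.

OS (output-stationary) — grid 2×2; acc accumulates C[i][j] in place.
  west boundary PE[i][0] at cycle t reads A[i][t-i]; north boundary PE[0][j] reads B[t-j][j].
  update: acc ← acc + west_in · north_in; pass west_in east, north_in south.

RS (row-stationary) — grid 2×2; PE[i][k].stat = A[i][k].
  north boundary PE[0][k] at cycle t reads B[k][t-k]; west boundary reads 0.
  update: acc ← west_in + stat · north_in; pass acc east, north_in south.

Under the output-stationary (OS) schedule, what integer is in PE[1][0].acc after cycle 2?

Tracing OS — 2×2 array, target PE[1][0]:
  after 0 — PE[0][0] acc=15, pass-E 3, pass-S 5
  after 0 — PE[1][0] acc=0, pass-E 0, pass-S 0
  after 1 — PE[0][0] acc=63, pass-E 6, pass-S 8
  after 1 — PE[1][0] acc=15, pass-E 3, pass-S 5
  after 2 — PE[0][0] acc=63, pass-E 0, pass-S 0
  after 2 — PE[1][0] acc=23, pass-E 1, pass-S 8

PE[1][0].acc = 23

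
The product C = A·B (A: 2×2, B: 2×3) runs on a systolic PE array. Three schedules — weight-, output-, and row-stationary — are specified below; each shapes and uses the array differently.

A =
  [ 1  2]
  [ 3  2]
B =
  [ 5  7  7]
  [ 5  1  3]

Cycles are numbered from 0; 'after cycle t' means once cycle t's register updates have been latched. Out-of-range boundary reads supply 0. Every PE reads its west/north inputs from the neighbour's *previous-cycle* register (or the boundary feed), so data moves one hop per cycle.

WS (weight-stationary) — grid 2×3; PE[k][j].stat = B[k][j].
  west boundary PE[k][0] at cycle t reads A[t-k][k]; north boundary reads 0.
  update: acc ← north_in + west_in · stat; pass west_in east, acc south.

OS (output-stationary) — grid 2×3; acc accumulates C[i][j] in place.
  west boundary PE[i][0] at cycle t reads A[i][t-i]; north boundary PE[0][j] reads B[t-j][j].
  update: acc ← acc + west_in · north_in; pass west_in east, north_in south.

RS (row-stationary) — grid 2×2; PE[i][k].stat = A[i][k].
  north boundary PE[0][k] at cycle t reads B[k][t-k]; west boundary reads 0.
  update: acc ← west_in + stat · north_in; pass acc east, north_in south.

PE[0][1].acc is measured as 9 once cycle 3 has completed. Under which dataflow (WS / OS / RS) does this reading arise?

dataflow = OS

Under WS (2×3), PE[0][1]:
  cycle 0: PE[0][1] → acc 0, east 0, south 0
  cycle 1: PE[0][1] → acc 7, east 1, south 7
  cycle 2: PE[0][1] → acc 21, east 3, south 21
  cycle 3: PE[0][1] → acc 0, east 0, south 0
Under OS (2×3), PE[0][1]:
  cycle 0: PE[0][1] → acc 0, east 0, south 0
  cycle 1: PE[0][1] → acc 7, east 1, south 7
  cycle 2: PE[0][1] → acc 9, east 2, south 1
  cycle 3: PE[0][1] → acc 9, east 0, south 0
Under RS (2×2), PE[0][1]:
  cycle 0: PE[0][1] → acc 0, east 0, south 0
  cycle 1: PE[0][1] → acc 15, east 15, south 5
  cycle 2: PE[0][1] → acc 9, east 9, south 1
  cycle 3: PE[0][1] → acc 13, east 13, south 3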